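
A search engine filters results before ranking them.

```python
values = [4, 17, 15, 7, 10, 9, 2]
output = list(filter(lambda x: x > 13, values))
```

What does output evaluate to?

Step 1: Filter elements > 13:
  4: removed
  17: kept
  15: kept
  7: removed
  10: removed
  9: removed
  2: removed
Therefore output = [17, 15].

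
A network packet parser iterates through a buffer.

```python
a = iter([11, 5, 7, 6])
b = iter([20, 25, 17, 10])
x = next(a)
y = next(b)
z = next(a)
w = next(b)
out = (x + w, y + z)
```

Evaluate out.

Step 1: a iterates [11, 5, 7, 6], b iterates [20, 25, 17, 10].
Step 2: x = next(a) = 11, y = next(b) = 20.
Step 3: z = next(a) = 5, w = next(b) = 25.
Step 4: out = (11 + 25, 20 + 5) = (36, 25).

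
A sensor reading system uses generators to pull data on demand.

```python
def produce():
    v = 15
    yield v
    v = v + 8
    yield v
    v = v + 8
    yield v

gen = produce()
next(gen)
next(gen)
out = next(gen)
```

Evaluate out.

Step 1: Trace through generator execution:
  Yield 1: v starts at 15, yield 15
  Yield 2: v = 15 + 8 = 23, yield 23
  Yield 3: v = 23 + 8 = 31, yield 31
Step 2: First next() gets 15, second next() gets the second value, third next() yields 31.
Therefore out = 31.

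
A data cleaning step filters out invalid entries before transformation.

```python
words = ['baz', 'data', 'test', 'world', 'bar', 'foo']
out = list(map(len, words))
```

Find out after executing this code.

Step 1: Map len() to each word:
  'baz' -> 3
  'data' -> 4
  'test' -> 4
  'world' -> 5
  'bar' -> 3
  'foo' -> 3
Therefore out = [3, 4, 4, 5, 3, 3].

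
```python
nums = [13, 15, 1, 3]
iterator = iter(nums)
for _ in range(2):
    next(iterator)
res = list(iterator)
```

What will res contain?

Step 1: Create iterator over [13, 15, 1, 3].
Step 2: Advance 2 positions (consuming [13, 15]).
Step 3: list() collects remaining elements: [1, 3].
Therefore res = [1, 3].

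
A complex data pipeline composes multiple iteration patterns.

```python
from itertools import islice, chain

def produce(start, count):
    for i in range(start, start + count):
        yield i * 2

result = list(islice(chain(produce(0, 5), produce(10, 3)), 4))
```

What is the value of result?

Step 1: produce(0, 5) yields [0, 2, 4, 6, 8].
Step 2: produce(10, 3) yields [20, 22, 24].
Step 3: chain concatenates: [0, 2, 4, 6, 8, 20, 22, 24].
Step 4: islice takes first 4: [0, 2, 4, 6].
Therefore result = [0, 2, 4, 6].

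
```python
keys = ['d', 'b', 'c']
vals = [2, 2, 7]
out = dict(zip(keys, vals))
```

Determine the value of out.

Step 1: zip pairs keys with values:
  'd' -> 2
  'b' -> 2
  'c' -> 7
Therefore out = {'d': 2, 'b': 2, 'c': 7}.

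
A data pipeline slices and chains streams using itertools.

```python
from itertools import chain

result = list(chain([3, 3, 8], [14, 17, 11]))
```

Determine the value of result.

Step 1: chain() concatenates iterables: [3, 3, 8] + [14, 17, 11].
Therefore result = [3, 3, 8, 14, 17, 11].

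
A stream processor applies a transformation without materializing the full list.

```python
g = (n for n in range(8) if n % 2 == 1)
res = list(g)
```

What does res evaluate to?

Step 1: Filter range(8) keeping only odd values:
  n=0: even, excluded
  n=1: odd, included
  n=2: even, excluded
  n=3: odd, included
  n=4: even, excluded
  n=5: odd, included
  n=6: even, excluded
  n=7: odd, included
Therefore res = [1, 3, 5, 7].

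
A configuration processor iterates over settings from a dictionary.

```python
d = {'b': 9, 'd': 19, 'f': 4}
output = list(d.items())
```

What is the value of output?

Step 1: d.items() returns (key, value) pairs in insertion order.
Therefore output = [('b', 9), ('d', 19), ('f', 4)].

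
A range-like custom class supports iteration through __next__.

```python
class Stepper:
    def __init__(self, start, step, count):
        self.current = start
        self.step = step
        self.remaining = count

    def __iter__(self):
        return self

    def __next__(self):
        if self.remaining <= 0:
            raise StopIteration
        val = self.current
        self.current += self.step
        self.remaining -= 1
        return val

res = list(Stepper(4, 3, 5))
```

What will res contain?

Step 1: Stepper starts at 4, increments by 3, for 5 steps:
  Yield 4, then current += 3
  Yield 7, then current += 3
  Yield 10, then current += 3
  Yield 13, then current += 3
  Yield 16, then current += 3
Therefore res = [4, 7, 10, 13, 16].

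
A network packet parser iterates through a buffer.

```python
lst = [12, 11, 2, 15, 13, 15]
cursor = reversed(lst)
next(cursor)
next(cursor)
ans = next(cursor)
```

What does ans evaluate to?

Step 1: reversed([12, 11, 2, 15, 13, 15]) gives iterator: [15, 13, 15, 2, 11, 12].
Step 2: First next() = 15, second next() = 13.
Step 3: Third next() = 15.
Therefore ans = 15.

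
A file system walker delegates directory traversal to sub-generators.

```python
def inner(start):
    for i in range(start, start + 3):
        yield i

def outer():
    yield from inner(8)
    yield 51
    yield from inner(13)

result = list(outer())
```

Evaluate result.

Step 1: outer() delegates to inner(8):
  yield 8
  yield 9
  yield 10
Step 2: yield 51
Step 3: Delegates to inner(13):
  yield 13
  yield 14
  yield 15
Therefore result = [8, 9, 10, 51, 13, 14, 15].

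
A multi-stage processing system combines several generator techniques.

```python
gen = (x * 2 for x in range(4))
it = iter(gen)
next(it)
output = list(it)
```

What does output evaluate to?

Step 1: Generator produces [0, 2, 4, 6].
Step 2: next(it) consumes first element (0).
Step 3: list(it) collects remaining: [2, 4, 6].
Therefore output = [2, 4, 6].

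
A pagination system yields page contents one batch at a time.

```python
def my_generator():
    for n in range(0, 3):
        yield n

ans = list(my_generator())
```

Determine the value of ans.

Step 1: The generator yields each value from range(0, 3).
Step 2: list() consumes all yields: [0, 1, 2].
Therefore ans = [0, 1, 2].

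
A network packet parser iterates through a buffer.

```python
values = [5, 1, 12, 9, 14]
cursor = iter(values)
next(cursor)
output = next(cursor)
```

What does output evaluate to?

Step 1: Create iterator over [5, 1, 12, 9, 14].
Step 2: next() consumes 5.
Step 3: next() returns 1.
Therefore output = 1.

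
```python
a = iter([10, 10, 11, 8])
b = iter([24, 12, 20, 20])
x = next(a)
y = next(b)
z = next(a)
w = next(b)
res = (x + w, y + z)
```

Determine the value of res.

Step 1: a iterates [10, 10, 11, 8], b iterates [24, 12, 20, 20].
Step 2: x = next(a) = 10, y = next(b) = 24.
Step 3: z = next(a) = 10, w = next(b) = 12.
Step 4: res = (10 + 12, 24 + 10) = (22, 34).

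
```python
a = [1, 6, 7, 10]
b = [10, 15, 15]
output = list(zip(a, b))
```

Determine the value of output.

Step 1: zip stops at shortest (len(a)=4, len(b)=3):
  Index 0: (1, 10)
  Index 1: (6, 15)
  Index 2: (7, 15)
Step 2: Last element of a (10) has no pair, dropped.
Therefore output = [(1, 10), (6, 15), (7, 15)].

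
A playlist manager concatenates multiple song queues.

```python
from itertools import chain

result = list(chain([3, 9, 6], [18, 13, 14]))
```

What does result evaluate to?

Step 1: chain() concatenates iterables: [3, 9, 6] + [18, 13, 14].
Therefore result = [3, 9, 6, 18, 13, 14].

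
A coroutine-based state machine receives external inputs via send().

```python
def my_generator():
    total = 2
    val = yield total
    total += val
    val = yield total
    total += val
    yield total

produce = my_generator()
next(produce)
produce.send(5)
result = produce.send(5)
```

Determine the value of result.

Step 1: next() -> yield total=2.
Step 2: send(5) -> val=5, total = 2+5 = 7, yield 7.
Step 3: send(5) -> val=5, total = 7+5 = 12, yield 12.
Therefore result = 12.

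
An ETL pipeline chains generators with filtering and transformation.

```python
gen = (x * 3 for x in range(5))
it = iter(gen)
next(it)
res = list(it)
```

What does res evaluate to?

Step 1: Generator produces [0, 3, 6, 9, 12].
Step 2: next(it) consumes first element (0).
Step 3: list(it) collects remaining: [3, 6, 9, 12].
Therefore res = [3, 6, 9, 12].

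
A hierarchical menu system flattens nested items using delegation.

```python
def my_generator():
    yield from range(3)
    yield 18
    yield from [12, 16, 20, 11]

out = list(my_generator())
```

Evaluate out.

Step 1: Trace yields in order:
  yield 0
  yield 1
  yield 2
  yield 18
  yield 12
  yield 16
  yield 20
  yield 11
Therefore out = [0, 1, 2, 18, 12, 16, 20, 11].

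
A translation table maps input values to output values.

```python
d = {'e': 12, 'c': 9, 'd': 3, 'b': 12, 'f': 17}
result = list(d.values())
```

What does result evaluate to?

Step 1: d.values() returns the dictionary values in insertion order.
Therefore result = [12, 9, 3, 12, 17].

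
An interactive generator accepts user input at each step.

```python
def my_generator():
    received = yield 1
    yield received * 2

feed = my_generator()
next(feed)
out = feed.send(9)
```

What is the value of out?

Step 1: next(feed) advances to first yield, producing 1.
Step 2: send(9) resumes, received = 9.
Step 3: yield received * 2 = 9 * 2 = 18.
Therefore out = 18.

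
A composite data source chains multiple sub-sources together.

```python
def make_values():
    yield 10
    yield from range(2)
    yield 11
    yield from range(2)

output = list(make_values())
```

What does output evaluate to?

Step 1: Trace yields in order:
  yield 10
  yield 0
  yield 1
  yield 11
  yield 0
  yield 1
Therefore output = [10, 0, 1, 11, 0, 1].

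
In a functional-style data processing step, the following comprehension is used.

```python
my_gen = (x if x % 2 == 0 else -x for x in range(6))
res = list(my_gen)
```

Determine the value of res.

Step 1: For each x in range(6), yield x if even, else -x:
  x=0: even, yield 0
  x=1: odd, yield -1
  x=2: even, yield 2
  x=3: odd, yield -3
  x=4: even, yield 4
  x=5: odd, yield -5
Therefore res = [0, -1, 2, -3, 4, -5].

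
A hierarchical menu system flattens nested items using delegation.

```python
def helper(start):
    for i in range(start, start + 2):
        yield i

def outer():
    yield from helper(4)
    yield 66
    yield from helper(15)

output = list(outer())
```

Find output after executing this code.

Step 1: outer() delegates to helper(4):
  yield 4
  yield 5
Step 2: yield 66
Step 3: Delegates to helper(15):
  yield 15
  yield 16
Therefore output = [4, 5, 66, 15, 16].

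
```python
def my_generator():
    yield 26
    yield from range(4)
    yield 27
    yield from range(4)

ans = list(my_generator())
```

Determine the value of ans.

Step 1: Trace yields in order:
  yield 26
  yield 0
  yield 1
  yield 2
  yield 3
  yield 27
  yield 0
  yield 1
  yield 2
  yield 3
Therefore ans = [26, 0, 1, 2, 3, 27, 0, 1, 2, 3].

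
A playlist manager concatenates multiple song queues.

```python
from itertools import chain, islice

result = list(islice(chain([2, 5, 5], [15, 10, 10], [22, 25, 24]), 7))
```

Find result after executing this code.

Step 1: chain([2, 5, 5], [15, 10, 10], [22, 25, 24]) = [2, 5, 5, 15, 10, 10, 22, 25, 24].
Step 2: islice takes first 7 elements: [2, 5, 5, 15, 10, 10, 22].
Therefore result = [2, 5, 5, 15, 10, 10, 22].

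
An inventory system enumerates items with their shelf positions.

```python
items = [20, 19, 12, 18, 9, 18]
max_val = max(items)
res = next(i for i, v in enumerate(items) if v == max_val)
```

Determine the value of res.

Step 1: max([20, 19, 12, 18, 9, 18]) = 20.
Step 2: Find first index where value == 20:
  Index 0: 20 == 20, found!
Therefore res = 0.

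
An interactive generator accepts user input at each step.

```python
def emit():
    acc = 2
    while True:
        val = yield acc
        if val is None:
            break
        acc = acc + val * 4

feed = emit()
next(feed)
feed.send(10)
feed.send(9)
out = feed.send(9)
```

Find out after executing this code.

Step 1: next() -> yield acc=2.
Step 2: send(10) -> val=10, acc = 2 + 10*4 = 42, yield 42.
Step 3: send(9) -> val=9, acc = 42 + 9*4 = 78, yield 78.
Step 4: send(9) -> val=9, acc = 78 + 9*4 = 114, yield 114.
Therefore out = 114.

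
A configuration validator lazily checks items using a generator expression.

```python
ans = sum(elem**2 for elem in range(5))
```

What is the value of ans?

Step 1: Compute elem**2 for each elem in range(5):
  elem=0: 0**2 = 0
  elem=1: 1**2 = 1
  elem=2: 2**2 = 4
  elem=3: 3**2 = 9
  elem=4: 4**2 = 16
Step 2: sum = 0 + 1 + 4 + 9 + 16 = 30.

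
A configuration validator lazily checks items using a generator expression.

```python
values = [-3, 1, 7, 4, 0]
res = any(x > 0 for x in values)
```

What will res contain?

Step 1: Check x > 0 for each element in [-3, 1, 7, 4, 0]:
  -3 > 0: False
  1 > 0: True
  7 > 0: True
  4 > 0: True
  0 > 0: False
Step 2: any() returns True.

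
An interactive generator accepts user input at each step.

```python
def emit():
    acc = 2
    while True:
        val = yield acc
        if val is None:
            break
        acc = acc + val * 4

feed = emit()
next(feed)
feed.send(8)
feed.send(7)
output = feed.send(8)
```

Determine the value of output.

Step 1: next() -> yield acc=2.
Step 2: send(8) -> val=8, acc = 2 + 8*4 = 34, yield 34.
Step 3: send(7) -> val=7, acc = 34 + 7*4 = 62, yield 62.
Step 4: send(8) -> val=8, acc = 62 + 8*4 = 94, yield 94.
Therefore output = 94.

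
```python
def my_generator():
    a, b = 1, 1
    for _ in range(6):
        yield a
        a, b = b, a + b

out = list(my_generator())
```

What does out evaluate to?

Step 1: Fibonacci-like sequence starting with a=1, b=1:
  Iteration 1: yield a=1, then a,b = 1,2
  Iteration 2: yield a=1, then a,b = 2,3
  Iteration 3: yield a=2, then a,b = 3,5
  Iteration 4: yield a=3, then a,b = 5,8
  Iteration 5: yield a=5, then a,b = 8,13
  Iteration 6: yield a=8, then a,b = 13,21
Therefore out = [1, 1, 2, 3, 5, 8].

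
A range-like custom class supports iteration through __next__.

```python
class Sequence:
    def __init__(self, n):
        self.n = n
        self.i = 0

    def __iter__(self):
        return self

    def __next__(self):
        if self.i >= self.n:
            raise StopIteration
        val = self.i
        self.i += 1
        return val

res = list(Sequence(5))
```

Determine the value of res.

Step 1: Sequence(5) creates an iterator counting 0 to 4.
Step 2: list() consumes all values: [0, 1, 2, 3, 4].
Therefore res = [0, 1, 2, 3, 4].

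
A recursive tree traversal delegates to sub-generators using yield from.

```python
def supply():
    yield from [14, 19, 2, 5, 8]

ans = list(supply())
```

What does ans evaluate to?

Step 1: yield from delegates to the iterable, yielding each element.
Step 2: Collected values: [14, 19, 2, 5, 8].
Therefore ans = [14, 19, 2, 5, 8].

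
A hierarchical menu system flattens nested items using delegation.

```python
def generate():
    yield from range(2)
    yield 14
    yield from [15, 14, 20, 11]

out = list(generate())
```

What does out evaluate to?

Step 1: Trace yields in order:
  yield 0
  yield 1
  yield 14
  yield 15
  yield 14
  yield 20
  yield 11
Therefore out = [0, 1, 14, 15, 14, 20, 11].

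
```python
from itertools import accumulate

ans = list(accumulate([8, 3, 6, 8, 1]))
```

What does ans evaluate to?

Step 1: accumulate computes running sums:
  + 8 = 8
  + 3 = 11
  + 6 = 17
  + 8 = 25
  + 1 = 26
Therefore ans = [8, 11, 17, 25, 26].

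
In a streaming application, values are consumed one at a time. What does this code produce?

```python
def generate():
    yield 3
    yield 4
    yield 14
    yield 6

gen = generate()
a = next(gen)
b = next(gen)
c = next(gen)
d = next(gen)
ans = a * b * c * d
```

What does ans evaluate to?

Step 1: Create generator and consume all values:
  a = next(gen) = 3
  b = next(gen) = 4
  c = next(gen) = 14
  d = next(gen) = 6
Step 2: ans = 3 * 4 * 14 * 6 = 1008.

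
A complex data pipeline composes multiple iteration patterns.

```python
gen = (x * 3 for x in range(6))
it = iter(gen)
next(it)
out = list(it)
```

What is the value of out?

Step 1: Generator produces [0, 3, 6, 9, 12, 15].
Step 2: next(it) consumes first element (0).
Step 3: list(it) collects remaining: [3, 6, 9, 12, 15].
Therefore out = [3, 6, 9, 12, 15].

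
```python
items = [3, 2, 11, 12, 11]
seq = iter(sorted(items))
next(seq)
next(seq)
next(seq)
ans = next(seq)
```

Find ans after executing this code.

Step 1: sorted([3, 2, 11, 12, 11]) = [2, 3, 11, 11, 12].
Step 2: Create iterator and skip 3 elements.
Step 3: next() returns 11.
Therefore ans = 11.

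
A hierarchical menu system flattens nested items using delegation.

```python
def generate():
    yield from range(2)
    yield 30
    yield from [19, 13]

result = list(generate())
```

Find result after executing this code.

Step 1: Trace yields in order:
  yield 0
  yield 1
  yield 30
  yield 19
  yield 13
Therefore result = [0, 1, 30, 19, 13].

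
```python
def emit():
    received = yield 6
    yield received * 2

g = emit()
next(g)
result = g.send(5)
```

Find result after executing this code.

Step 1: next(g) advances to first yield, producing 6.
Step 2: send(5) resumes, received = 5.
Step 3: yield received * 2 = 5 * 2 = 10.
Therefore result = 10.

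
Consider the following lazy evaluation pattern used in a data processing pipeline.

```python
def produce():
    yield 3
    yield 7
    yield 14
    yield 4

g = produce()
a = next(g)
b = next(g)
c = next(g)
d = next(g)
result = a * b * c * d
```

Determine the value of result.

Step 1: Create generator and consume all values:
  a = next(g) = 3
  b = next(g) = 7
  c = next(g) = 14
  d = next(g) = 4
Step 2: result = 3 * 7 * 14 * 4 = 1176.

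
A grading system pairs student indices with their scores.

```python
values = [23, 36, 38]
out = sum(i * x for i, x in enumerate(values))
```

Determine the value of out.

Step 1: Compute i * x for each (i, x) in enumerate([23, 36, 38]):
  i=0, x=23: 0*23 = 0
  i=1, x=36: 1*36 = 36
  i=2, x=38: 2*38 = 76
Step 2: sum = 0 + 36 + 76 = 112.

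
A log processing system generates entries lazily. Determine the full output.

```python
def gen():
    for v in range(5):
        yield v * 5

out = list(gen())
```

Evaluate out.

Step 1: For each v in range(5), yield v * 5:
  v=0: yield 0 * 5 = 0
  v=1: yield 1 * 5 = 5
  v=2: yield 2 * 5 = 10
  v=3: yield 3 * 5 = 15
  v=4: yield 4 * 5 = 20
Therefore out = [0, 5, 10, 15, 20].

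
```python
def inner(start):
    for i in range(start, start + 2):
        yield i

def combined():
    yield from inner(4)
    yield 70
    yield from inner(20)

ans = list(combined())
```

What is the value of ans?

Step 1: combined() delegates to inner(4):
  yield 4
  yield 5
Step 2: yield 70
Step 3: Delegates to inner(20):
  yield 20
  yield 21
Therefore ans = [4, 5, 70, 20, 21].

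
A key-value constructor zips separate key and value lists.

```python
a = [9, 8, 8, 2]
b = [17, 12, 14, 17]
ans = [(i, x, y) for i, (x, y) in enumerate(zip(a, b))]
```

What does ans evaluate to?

Step 1: enumerate(zip(a, b)) gives index with paired elements:
  i=0: (9, 17)
  i=1: (8, 12)
  i=2: (8, 14)
  i=3: (2, 17)
Therefore ans = [(0, 9, 17), (1, 8, 12), (2, 8, 14), (3, 2, 17)].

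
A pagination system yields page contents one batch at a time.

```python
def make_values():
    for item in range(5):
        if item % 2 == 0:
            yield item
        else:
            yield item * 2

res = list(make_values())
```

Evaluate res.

Step 1: For each item in range(5), yield item if even, else item*2:
  item=0 (even): yield 0
  item=1 (odd): yield 1*2 = 2
  item=2 (even): yield 2
  item=3 (odd): yield 3*2 = 6
  item=4 (even): yield 4
Therefore res = [0, 2, 2, 6, 4].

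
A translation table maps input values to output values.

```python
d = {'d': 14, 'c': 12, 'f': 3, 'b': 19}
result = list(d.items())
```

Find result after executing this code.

Step 1: d.items() returns (key, value) pairs in insertion order.
Therefore result = [('d', 14), ('c', 12), ('f', 3), ('b', 19)].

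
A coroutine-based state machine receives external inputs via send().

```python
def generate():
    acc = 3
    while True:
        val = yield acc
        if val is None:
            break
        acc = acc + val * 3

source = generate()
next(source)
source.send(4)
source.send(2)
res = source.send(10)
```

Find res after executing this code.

Step 1: next() -> yield acc=3.
Step 2: send(4) -> val=4, acc = 3 + 4*3 = 15, yield 15.
Step 3: send(2) -> val=2, acc = 15 + 2*3 = 21, yield 21.
Step 4: send(10) -> val=10, acc = 21 + 10*3 = 51, yield 51.
Therefore res = 51.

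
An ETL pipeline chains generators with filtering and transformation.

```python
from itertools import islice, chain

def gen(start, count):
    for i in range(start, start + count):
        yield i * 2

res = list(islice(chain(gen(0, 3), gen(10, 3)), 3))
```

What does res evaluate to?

Step 1: gen(0, 3) yields [0, 2, 4].
Step 2: gen(10, 3) yields [20, 22, 24].
Step 3: chain concatenates: [0, 2, 4, 20, 22, 24].
Step 4: islice takes first 3: [0, 2, 4].
Therefore res = [0, 2, 4].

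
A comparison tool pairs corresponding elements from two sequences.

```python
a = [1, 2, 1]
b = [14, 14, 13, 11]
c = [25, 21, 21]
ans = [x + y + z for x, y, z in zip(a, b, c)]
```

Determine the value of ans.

Step 1: zip three lists (truncates to shortest, len=3):
  1 + 14 + 25 = 40
  2 + 14 + 21 = 37
  1 + 13 + 21 = 35
Therefore ans = [40, 37, 35].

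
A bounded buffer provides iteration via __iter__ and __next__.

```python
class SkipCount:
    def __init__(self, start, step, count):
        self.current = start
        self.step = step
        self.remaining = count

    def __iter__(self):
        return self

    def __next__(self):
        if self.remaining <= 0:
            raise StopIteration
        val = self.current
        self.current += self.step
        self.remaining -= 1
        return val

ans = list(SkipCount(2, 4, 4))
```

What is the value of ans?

Step 1: SkipCount starts at 2, increments by 4, for 4 steps:
  Yield 2, then current += 4
  Yield 6, then current += 4
  Yield 10, then current += 4
  Yield 14, then current += 4
Therefore ans = [2, 6, 10, 14].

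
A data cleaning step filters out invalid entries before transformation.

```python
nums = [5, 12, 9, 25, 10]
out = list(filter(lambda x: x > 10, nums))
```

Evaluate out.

Step 1: Filter elements > 10:
  5: removed
  12: kept
  9: removed
  25: kept
  10: removed
Therefore out = [12, 25].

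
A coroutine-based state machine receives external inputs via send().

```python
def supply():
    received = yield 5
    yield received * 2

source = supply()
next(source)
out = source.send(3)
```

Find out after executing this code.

Step 1: next(source) advances to first yield, producing 5.
Step 2: send(3) resumes, received = 3.
Step 3: yield received * 2 = 3 * 2 = 6.
Therefore out = 6.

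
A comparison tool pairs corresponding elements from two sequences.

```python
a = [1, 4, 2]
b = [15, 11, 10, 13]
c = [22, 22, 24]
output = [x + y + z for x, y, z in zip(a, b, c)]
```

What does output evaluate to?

Step 1: zip three lists (truncates to shortest, len=3):
  1 + 15 + 22 = 38
  4 + 11 + 22 = 37
  2 + 10 + 24 = 36
Therefore output = [38, 37, 36].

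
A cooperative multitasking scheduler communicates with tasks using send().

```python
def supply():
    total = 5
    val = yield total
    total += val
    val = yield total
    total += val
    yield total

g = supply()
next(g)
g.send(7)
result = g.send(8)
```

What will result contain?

Step 1: next() -> yield total=5.
Step 2: send(7) -> val=7, total = 5+7 = 12, yield 12.
Step 3: send(8) -> val=8, total = 12+8 = 20, yield 20.
Therefore result = 20.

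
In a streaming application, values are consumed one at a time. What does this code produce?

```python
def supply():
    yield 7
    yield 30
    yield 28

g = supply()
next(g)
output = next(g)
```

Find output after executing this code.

Step 1: supply() creates a generator.
Step 2: next(g) yields 7 (consumed and discarded).
Step 3: next(g) yields 30, assigned to output.
Therefore output = 30.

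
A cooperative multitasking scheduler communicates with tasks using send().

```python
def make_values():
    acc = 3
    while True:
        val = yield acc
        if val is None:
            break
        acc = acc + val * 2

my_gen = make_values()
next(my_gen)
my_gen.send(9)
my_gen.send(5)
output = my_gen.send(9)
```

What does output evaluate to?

Step 1: next() -> yield acc=3.
Step 2: send(9) -> val=9, acc = 3 + 9*2 = 21, yield 21.
Step 3: send(5) -> val=5, acc = 21 + 5*2 = 31, yield 31.
Step 4: send(9) -> val=9, acc = 31 + 9*2 = 49, yield 49.
Therefore output = 49.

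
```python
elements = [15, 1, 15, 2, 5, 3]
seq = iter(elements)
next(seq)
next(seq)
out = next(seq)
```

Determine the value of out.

Step 1: Create iterator over [15, 1, 15, 2, 5, 3].
Step 2: next() consumes 15.
Step 3: next() consumes 1.
Step 4: next() returns 15.
Therefore out = 15.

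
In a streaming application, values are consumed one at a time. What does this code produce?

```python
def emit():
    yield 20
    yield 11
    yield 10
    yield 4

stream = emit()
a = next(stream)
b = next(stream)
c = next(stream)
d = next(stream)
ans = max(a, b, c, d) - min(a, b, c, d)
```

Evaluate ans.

Step 1: Create generator and consume all values:
  a = next(stream) = 20
  b = next(stream) = 11
  c = next(stream) = 10
  d = next(stream) = 4
Step 2: max = 20, min = 4, ans = 20 - 4 = 16.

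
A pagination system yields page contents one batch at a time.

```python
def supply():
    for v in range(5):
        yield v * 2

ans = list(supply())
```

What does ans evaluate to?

Step 1: For each v in range(5), yield v * 2:
  v=0: yield 0 * 2 = 0
  v=1: yield 1 * 2 = 2
  v=2: yield 2 * 2 = 4
  v=3: yield 3 * 2 = 6
  v=4: yield 4 * 2 = 8
Therefore ans = [0, 2, 4, 6, 8].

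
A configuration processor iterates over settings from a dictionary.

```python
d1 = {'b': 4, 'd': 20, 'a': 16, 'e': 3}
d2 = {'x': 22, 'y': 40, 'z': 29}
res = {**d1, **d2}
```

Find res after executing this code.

Step 1: Merge d1 and d2 (d2 values override on key conflicts).
Step 2: d1 has keys ['b', 'd', 'a', 'e'], d2 has keys ['x', 'y', 'z'].
Therefore res = {'b': 4, 'd': 20, 'a': 16, 'e': 3, 'x': 22, 'y': 40, 'z': 29}.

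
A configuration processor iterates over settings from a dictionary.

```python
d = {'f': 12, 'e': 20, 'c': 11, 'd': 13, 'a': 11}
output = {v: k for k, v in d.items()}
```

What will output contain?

Step 1: Invert dict (swap keys and values):
  'f': 12 -> 12: 'f'
  'e': 20 -> 20: 'e'
  'c': 11 -> 11: 'c'
  'd': 13 -> 13: 'd'
  'a': 11 -> 11: 'a'
Therefore output = {12: 'f', 20: 'e', 11: 'a', 13: 'd'}.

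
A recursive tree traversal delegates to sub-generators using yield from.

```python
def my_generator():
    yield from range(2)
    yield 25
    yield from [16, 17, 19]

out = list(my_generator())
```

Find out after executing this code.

Step 1: Trace yields in order:
  yield 0
  yield 1
  yield 25
  yield 16
  yield 17
  yield 19
Therefore out = [0, 1, 25, 16, 17, 19].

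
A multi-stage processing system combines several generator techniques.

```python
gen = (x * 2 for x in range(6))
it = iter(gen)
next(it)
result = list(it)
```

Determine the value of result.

Step 1: Generator produces [0, 2, 4, 6, 8, 10].
Step 2: next(it) consumes first element (0).
Step 3: list(it) collects remaining: [2, 4, 6, 8, 10].
Therefore result = [2, 4, 6, 8, 10].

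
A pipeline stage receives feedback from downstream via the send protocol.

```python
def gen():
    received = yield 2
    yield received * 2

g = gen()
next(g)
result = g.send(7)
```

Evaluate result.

Step 1: next(g) advances to first yield, producing 2.
Step 2: send(7) resumes, received = 7.
Step 3: yield received * 2 = 7 * 2 = 14.
Therefore result = 14.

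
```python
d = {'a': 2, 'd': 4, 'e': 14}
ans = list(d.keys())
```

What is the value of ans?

Step 1: d.keys() returns the dictionary keys in insertion order.
Therefore ans = ['a', 'd', 'e'].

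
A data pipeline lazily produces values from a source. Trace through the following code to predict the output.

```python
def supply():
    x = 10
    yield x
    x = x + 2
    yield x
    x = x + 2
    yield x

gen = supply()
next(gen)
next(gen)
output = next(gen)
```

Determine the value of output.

Step 1: Trace through generator execution:
  Yield 1: x starts at 10, yield 10
  Yield 2: x = 10 + 2 = 12, yield 12
  Yield 3: x = 12 + 2 = 14, yield 14
Step 2: First next() gets 10, second next() gets the second value, third next() yields 14.
Therefore output = 14.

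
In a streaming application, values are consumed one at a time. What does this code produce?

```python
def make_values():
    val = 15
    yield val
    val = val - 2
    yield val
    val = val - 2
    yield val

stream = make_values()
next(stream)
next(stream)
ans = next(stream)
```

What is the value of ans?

Step 1: Trace through generator execution:
  Yield 1: val starts at 15, yield 15
  Yield 2: val = 15 - 2 = 13, yield 13
  Yield 3: val = 13 - 2 = 11, yield 11
Step 2: First next() gets 15, second next() gets the second value, third next() yields 11.
Therefore ans = 11.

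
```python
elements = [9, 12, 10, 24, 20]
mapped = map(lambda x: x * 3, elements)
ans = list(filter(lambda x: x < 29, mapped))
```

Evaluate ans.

Step 1: Map x * 3:
  9 -> 27
  12 -> 36
  10 -> 30
  24 -> 72
  20 -> 60
Step 2: Filter for < 29:
  27: kept
  36: removed
  30: removed
  72: removed
  60: removed
Therefore ans = [27].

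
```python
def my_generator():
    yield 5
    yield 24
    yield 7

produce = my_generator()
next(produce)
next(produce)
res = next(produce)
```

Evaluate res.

Step 1: my_generator() creates a generator.
Step 2: next(produce) yields 5 (consumed and discarded).
Step 3: next(produce) yields 24 (consumed and discarded).
Step 4: next(produce) yields 7, assigned to res.
Therefore res = 7.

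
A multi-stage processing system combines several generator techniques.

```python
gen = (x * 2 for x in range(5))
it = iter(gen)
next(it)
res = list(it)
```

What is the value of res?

Step 1: Generator produces [0, 2, 4, 6, 8].
Step 2: next(it) consumes first element (0).
Step 3: list(it) collects remaining: [2, 4, 6, 8].
Therefore res = [2, 4, 6, 8].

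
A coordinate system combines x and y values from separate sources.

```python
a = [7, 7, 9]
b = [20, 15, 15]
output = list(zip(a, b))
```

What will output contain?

Step 1: zip pairs elements at same index:
  Index 0: (7, 20)
  Index 1: (7, 15)
  Index 2: (9, 15)
Therefore output = [(7, 20), (7, 15), (9, 15)].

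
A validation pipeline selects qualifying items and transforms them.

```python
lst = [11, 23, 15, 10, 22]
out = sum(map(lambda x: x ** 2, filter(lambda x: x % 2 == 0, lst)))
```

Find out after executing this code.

Step 1: Filter even numbers from [11, 23, 15, 10, 22]: [10, 22]
Step 2: Square each: [100, 484]
Step 3: Sum = 584.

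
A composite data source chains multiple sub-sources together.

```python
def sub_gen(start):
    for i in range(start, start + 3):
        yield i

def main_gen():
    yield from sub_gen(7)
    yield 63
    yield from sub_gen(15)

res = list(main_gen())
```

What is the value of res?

Step 1: main_gen() delegates to sub_gen(7):
  yield 7
  yield 8
  yield 9
Step 2: yield 63
Step 3: Delegates to sub_gen(15):
  yield 15
  yield 16
  yield 17
Therefore res = [7, 8, 9, 63, 15, 16, 17].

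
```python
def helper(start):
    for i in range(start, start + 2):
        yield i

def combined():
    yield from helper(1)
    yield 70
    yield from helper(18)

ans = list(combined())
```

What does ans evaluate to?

Step 1: combined() delegates to helper(1):
  yield 1
  yield 2
Step 2: yield 70
Step 3: Delegates to helper(18):
  yield 18
  yield 19
Therefore ans = [1, 2, 70, 18, 19].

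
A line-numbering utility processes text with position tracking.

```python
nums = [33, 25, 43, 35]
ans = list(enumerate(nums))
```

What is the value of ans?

Step 1: enumerate pairs each element with its index:
  (0, 33)
  (1, 25)
  (2, 43)
  (3, 35)
Therefore ans = [(0, 33), (1, 25), (2, 43), (3, 35)].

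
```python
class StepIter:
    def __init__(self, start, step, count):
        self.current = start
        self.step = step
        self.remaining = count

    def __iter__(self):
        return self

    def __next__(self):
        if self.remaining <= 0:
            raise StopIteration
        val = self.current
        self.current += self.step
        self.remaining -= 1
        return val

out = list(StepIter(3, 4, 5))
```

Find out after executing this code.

Step 1: StepIter starts at 3, increments by 4, for 5 steps:
  Yield 3, then current += 4
  Yield 7, then current += 4
  Yield 11, then current += 4
  Yield 15, then current += 4
  Yield 19, then current += 4
Therefore out = [3, 7, 11, 15, 19].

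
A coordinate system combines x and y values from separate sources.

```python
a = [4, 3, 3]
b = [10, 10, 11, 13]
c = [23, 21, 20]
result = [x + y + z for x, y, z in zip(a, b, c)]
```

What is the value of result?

Step 1: zip three lists (truncates to shortest, len=3):
  4 + 10 + 23 = 37
  3 + 10 + 21 = 34
  3 + 11 + 20 = 34
Therefore result = [37, 34, 34].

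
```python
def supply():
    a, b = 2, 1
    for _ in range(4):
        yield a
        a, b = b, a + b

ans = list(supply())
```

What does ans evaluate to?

Step 1: Fibonacci-like sequence starting with a=2, b=1:
  Iteration 1: yield a=2, then a,b = 1,3
  Iteration 2: yield a=1, then a,b = 3,4
  Iteration 3: yield a=3, then a,b = 4,7
  Iteration 4: yield a=4, then a,b = 7,11
Therefore ans = [2, 1, 3, 4].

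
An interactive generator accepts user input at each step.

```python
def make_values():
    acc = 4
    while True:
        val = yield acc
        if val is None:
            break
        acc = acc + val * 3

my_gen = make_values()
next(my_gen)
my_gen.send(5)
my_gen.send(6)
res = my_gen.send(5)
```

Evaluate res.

Step 1: next() -> yield acc=4.
Step 2: send(5) -> val=5, acc = 4 + 5*3 = 19, yield 19.
Step 3: send(6) -> val=6, acc = 19 + 6*3 = 37, yield 37.
Step 4: send(5) -> val=5, acc = 37 + 5*3 = 52, yield 52.
Therefore res = 52.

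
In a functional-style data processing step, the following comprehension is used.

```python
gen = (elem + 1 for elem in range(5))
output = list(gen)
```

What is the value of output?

Step 1: For each elem in range(5), compute elem+1:
  elem=0: 0+1 = 1
  elem=1: 1+1 = 2
  elem=2: 2+1 = 3
  elem=3: 3+1 = 4
  elem=4: 4+1 = 5
Therefore output = [1, 2, 3, 4, 5].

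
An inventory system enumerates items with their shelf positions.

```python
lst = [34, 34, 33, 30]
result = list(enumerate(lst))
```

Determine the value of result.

Step 1: enumerate pairs each element with its index:
  (0, 34)
  (1, 34)
  (2, 33)
  (3, 30)
Therefore result = [(0, 34), (1, 34), (2, 33), (3, 30)].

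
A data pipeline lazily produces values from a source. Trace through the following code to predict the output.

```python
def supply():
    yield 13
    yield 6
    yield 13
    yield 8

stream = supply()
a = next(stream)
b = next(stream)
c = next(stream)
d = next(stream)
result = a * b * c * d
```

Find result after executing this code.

Step 1: Create generator and consume all values:
  a = next(stream) = 13
  b = next(stream) = 6
  c = next(stream) = 13
  d = next(stream) = 8
Step 2: result = 13 * 6 * 13 * 8 = 8112.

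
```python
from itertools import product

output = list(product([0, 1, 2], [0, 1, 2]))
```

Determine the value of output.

Step 1: product([0, 1, 2], [0, 1, 2]) gives all pairs:
  (0, 0)
  (0, 1)
  (0, 2)
  (1, 0)
  (1, 1)
  (1, 2)
  (2, 0)
  (2, 1)
  (2, 2)
Therefore output = [(0, 0), (0, 1), (0, 2), (1, 0), (1, 1), (1, 2), (2, 0), (2, 1), (2, 2)].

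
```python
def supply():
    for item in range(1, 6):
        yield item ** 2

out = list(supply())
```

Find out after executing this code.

Step 1: For each item in range(1, 6), yield item**2:
  item=1: yield 1**2 = 1
  item=2: yield 2**2 = 4
  item=3: yield 3**2 = 9
  item=4: yield 4**2 = 16
  item=5: yield 5**2 = 25
Therefore out = [1, 4, 9, 16, 25].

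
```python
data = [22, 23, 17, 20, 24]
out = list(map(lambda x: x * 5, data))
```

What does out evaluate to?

Step 1: Apply lambda x: x * 5 to each element:
  22 -> 110
  23 -> 115
  17 -> 85
  20 -> 100
  24 -> 120
Therefore out = [110, 115, 85, 100, 120].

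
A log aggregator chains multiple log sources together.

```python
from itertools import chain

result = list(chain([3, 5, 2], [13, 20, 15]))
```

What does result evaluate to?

Step 1: chain() concatenates iterables: [3, 5, 2] + [13, 20, 15].
Therefore result = [3, 5, 2, 13, 20, 15].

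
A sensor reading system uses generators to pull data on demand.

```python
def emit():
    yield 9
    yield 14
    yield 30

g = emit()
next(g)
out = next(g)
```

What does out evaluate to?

Step 1: emit() creates a generator.
Step 2: next(g) yields 9 (consumed and discarded).
Step 3: next(g) yields 14, assigned to out.
Therefore out = 14.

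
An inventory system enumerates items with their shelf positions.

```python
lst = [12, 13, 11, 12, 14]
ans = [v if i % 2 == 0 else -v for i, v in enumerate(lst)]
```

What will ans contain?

Step 1: For each (i, v), keep v if i is even, negate if odd:
  i=0 (even): keep 12
  i=1 (odd): negate to -13
  i=2 (even): keep 11
  i=3 (odd): negate to -12
  i=4 (even): keep 14
Therefore ans = [12, -13, 11, -12, 14].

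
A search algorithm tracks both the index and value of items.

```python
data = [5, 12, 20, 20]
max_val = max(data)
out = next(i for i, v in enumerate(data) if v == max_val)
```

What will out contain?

Step 1: max([5, 12, 20, 20]) = 20.
Step 2: Find first index where value == 20:
  Index 0: 5 != 20
  Index 1: 12 != 20
  Index 2: 20 == 20, found!
Therefore out = 2.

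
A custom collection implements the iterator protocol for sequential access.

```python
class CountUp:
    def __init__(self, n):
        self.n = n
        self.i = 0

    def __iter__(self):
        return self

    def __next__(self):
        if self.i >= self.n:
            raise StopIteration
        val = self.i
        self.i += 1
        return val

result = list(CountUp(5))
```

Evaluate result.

Step 1: CountUp(5) creates an iterator counting 0 to 4.
Step 2: list() consumes all values: [0, 1, 2, 3, 4].
Therefore result = [0, 1, 2, 3, 4].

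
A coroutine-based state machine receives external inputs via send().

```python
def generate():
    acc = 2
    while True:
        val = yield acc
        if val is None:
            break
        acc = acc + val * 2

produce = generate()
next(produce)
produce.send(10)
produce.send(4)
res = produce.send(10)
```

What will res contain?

Step 1: next() -> yield acc=2.
Step 2: send(10) -> val=10, acc = 2 + 10*2 = 22, yield 22.
Step 3: send(4) -> val=4, acc = 22 + 4*2 = 30, yield 30.
Step 4: send(10) -> val=10, acc = 30 + 10*2 = 50, yield 50.
Therefore res = 50.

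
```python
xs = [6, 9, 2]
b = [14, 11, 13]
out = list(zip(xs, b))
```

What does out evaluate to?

Step 1: zip pairs elements at same index:
  Index 0: (6, 14)
  Index 1: (9, 11)
  Index 2: (2, 13)
Therefore out = [(6, 14), (9, 11), (2, 13)].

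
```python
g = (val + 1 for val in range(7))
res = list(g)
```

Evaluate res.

Step 1: For each val in range(7), compute val+1:
  val=0: 0+1 = 1
  val=1: 1+1 = 2
  val=2: 2+1 = 3
  val=3: 3+1 = 4
  val=4: 4+1 = 5
  val=5: 5+1 = 6
  val=6: 6+1 = 7
Therefore res = [1, 2, 3, 4, 5, 6, 7].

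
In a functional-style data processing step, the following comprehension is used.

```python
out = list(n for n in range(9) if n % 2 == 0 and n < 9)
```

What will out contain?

Step 1: Filter range(9) where n % 2 == 0 and n < 9:
  n=0: both conditions met, included
  n=1: excluded (1 % 2 != 0)
  n=2: both conditions met, included
  n=3: excluded (3 % 2 != 0)
  n=4: both conditions met, included
  n=5: excluded (5 % 2 != 0)
  n=6: both conditions met, included
  n=7: excluded (7 % 2 != 0)
  n=8: both conditions met, included
Therefore out = [0, 2, 4, 6, 8].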